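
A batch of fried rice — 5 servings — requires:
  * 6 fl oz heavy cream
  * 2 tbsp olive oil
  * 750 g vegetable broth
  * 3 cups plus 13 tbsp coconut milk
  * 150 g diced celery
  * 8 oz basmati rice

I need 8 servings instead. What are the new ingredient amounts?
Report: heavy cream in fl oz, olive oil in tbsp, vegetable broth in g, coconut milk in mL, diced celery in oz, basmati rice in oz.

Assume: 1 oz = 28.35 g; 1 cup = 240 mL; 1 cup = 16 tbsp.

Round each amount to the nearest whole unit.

heavy cream: 10 fl oz; olive oil: 3 tbsp; vegetable broth: 1200 g; coconut milk: 1464 mL; diced celery: 8 oz; basmati rice: 13 oz

Scaling factor: 8/5 = 1.6.
heavy cream: 6 fl oz × 8/5 ≈ 10 fl oz
olive oil: 2 tbsp × 8/5 ≈ 3 tbsp
vegetable broth: 750 g × 8/5 = 1200 g
coconut milk: (3 cup + 13 tbsp = 3.8125 cup) × 8/5 × 240 mL/cup = 1464 mL
diced celery: 150 g × 8/5 ÷ 28.35 g/oz ≈ 8 oz
basmati rice: 8 oz × 8/5 ≈ 13 oz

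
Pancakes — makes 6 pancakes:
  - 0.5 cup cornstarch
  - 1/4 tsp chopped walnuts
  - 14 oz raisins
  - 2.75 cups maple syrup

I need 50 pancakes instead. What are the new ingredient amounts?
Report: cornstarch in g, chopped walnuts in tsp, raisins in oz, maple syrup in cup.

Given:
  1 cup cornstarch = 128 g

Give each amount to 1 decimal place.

cornstarch: 533.3 g; chopped walnuts: 2.1 tsp; raisins: 116.7 oz; maple syrup: 22.9 cup

Scaling factor: 50/6 = 25/3.
cornstarch: 0.5 cup × 25/3 × 128 g/cup ≈ 533.3 g
chopped walnuts: 0.25 tsp × 25/3 ≈ 2.1 tsp
raisins: 14 oz × 25/3 ≈ 116.7 oz
maple syrup: 2.75 cup × 25/3 ≈ 22.9 cup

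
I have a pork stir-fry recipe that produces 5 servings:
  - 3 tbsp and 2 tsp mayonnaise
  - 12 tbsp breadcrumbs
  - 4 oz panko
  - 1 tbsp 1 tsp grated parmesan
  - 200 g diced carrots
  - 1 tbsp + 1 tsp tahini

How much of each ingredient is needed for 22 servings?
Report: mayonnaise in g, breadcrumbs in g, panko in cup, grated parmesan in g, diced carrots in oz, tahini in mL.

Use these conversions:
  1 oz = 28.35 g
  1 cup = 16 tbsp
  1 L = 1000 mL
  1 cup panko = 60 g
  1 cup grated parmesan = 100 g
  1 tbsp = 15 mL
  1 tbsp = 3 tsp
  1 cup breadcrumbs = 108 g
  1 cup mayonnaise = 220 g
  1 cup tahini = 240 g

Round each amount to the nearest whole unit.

Scaling factor: 22/5 = 4.4.
mayonnaise: (3 tbsp + 2 tsp = 11/3 tbsp) × 22/5 ÷ 16 tbsp/cup × 220 g/cup ≈ 222 g
breadcrumbs: 12 tbsp × 22/5 ÷ 16 tbsp/cup × 108 g/cup ≈ 356 g
panko: 4 oz × 22/5 × 28.35 g/oz ÷ 60 g/cup ≈ 8 cup
grated parmesan: (1 tbsp + 1 tsp = 4/3 tbsp) × 22/5 ÷ 16 tbsp/cup × 100 g/cup ≈ 37 g
diced carrots: 200 g × 22/5 ÷ 28.35 g/oz ≈ 31 oz
tahini: (1 tbsp + 1 tsp = 4/3 tbsp) × 22/5 × 15 mL/tbsp = 88 mL

mayonnaise: 222 g; breadcrumbs: 356 g; panko: 8 cup; grated parmesan: 37 g; diced carrots: 31 oz; tahini: 88 mL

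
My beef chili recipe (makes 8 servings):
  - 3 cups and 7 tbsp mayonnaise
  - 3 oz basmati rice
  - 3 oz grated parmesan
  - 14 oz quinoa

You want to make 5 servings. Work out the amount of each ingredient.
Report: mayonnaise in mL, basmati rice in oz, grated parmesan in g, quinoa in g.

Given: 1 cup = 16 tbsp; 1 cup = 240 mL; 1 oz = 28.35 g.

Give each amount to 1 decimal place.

Scaling factor: 5/8 = 0.625.
mayonnaise: (3 cup + 7 tbsp = 3.4375 cup) × 5/8 × 240 mL/cup ≈ 515.6 mL
basmati rice: 3 oz × 5/8 ≈ 1.9 oz
grated parmesan: 3 oz × 5/8 × 28.35 g/oz ≈ 53.2 g
quinoa: 14 oz × 5/8 × 28.35 g/oz ≈ 248.1 g

mayonnaise: 515.6 mL; basmati rice: 1.9 oz; grated parmesan: 53.2 g; quinoa: 248.1 g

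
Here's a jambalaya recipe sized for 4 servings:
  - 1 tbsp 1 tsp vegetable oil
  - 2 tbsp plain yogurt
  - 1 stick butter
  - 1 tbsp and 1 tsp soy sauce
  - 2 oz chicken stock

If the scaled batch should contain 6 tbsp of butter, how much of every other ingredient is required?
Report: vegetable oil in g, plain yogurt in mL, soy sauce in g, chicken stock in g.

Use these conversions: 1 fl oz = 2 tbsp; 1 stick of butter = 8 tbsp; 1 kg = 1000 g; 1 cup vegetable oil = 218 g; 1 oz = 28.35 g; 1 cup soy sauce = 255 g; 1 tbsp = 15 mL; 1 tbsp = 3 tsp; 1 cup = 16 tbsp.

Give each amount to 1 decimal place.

vegetable oil: 13.6 g; plain yogurt: 22.5 mL; soy sauce: 15.9 g; chicken stock: 42.5 g

The original recipe has 8 tbsp of butter, so the scaling factor is 6 ÷ 8 = 3/4 = 0.75.
vegetable oil: (1 tbsp + 1 tsp = 4/3 tbsp) × 3/4 ÷ 16 tbsp/cup × 218 g/cup ≈ 13.6 g
plain yogurt: 2 tbsp × 3/4 × 15 mL/tbsp = 22.5 mL
soy sauce: (1 tbsp + 1 tsp = 4/3 tbsp) × 3/4 ÷ 16 tbsp/cup × 255 g/cup ≈ 15.9 g
chicken stock: 2 oz × 3/4 × 28.35 g/oz ≈ 42.5 g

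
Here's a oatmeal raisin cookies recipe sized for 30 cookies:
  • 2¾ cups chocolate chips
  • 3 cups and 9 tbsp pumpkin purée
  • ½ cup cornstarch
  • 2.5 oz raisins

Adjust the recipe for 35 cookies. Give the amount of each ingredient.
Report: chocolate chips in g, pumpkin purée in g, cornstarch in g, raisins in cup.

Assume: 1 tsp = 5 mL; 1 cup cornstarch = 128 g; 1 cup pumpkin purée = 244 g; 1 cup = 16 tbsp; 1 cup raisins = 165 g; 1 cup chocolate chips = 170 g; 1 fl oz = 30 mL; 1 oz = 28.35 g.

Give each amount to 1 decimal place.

chocolate chips: 545.4 g; pumpkin purée: 1014.1 g; cornstarch: 74.7 g; raisins: 0.5 cup

Scaling factor: 35/30 = 7/6.
chocolate chips: 2.75 cup × 7/6 × 170 g/cup ≈ 545.4 g
pumpkin purée: (3 cup + 9 tbsp = 3.5625 cup) × 7/6 × 244 g/cup ≈ 1014.1 g
cornstarch: 0.5 cup × 7/6 × 128 g/cup ≈ 74.7 g
raisins: 2.5 oz × 7/6 × 28.35 g/oz ÷ 165 g/cup ≈ 0.5 cup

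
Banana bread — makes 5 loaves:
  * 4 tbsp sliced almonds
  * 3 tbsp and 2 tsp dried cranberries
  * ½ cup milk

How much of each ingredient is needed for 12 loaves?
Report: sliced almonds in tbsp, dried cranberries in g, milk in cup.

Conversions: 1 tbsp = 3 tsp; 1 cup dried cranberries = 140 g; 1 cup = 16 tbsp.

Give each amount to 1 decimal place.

Scaling factor: 12/5 = 2.4.
sliced almonds: 4 tbsp × 12/5 = 9.6 tbsp
dried cranberries: (3 tbsp + 2 tsp = 11/3 tbsp) × 12/5 ÷ 16 tbsp/cup × 140 g/cup = 77.0 g
milk: 0.5 cup × 12/5 = 1.2 cup

sliced almonds: 9.6 tbsp; dried cranberries: 77.0 g; milk: 1.2 cup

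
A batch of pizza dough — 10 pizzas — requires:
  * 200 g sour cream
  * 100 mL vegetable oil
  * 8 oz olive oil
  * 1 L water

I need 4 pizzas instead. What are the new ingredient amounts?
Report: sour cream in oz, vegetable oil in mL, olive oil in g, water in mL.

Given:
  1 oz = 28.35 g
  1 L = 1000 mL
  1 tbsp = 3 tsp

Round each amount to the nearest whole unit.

sour cream: 3 oz; vegetable oil: 40 mL; olive oil: 91 g; water: 400 mL

Scaling factor: 4/10 = 2/5 = 0.4.
sour cream: 200 g × 2/5 ÷ 28.35 g/oz ≈ 3 oz
vegetable oil: 100 mL × 2/5 = 40 mL
olive oil: 8 oz × 2/5 × 28.35 g/oz ≈ 91 g
water: 1 L × 2/5 × 1000 mL/L = 400 mL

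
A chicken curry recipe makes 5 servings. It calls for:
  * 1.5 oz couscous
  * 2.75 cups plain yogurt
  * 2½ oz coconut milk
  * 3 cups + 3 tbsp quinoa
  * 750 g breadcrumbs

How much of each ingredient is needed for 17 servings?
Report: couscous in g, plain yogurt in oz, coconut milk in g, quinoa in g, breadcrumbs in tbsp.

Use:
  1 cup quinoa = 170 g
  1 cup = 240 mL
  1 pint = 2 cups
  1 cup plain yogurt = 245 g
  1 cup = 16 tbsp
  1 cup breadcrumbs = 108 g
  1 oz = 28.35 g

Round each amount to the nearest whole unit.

Scaling factor: 17/5 = 3.4.
couscous: 1.5 oz × 17/5 × 28.35 g/oz ≈ 145 g
plain yogurt: 2.75 cup × 17/5 × 245 g/cup ÷ 28.35 g/oz ≈ 81 oz
coconut milk: 2.5 oz × 17/5 × 28.35 g/oz ≈ 241 g
quinoa: (3 cup + 3 tbsp = 3.1875 cup) × 17/5 × 170 g/cup ≈ 1842 g
breadcrumbs: 750 g × 17/5 ÷ 108 g/cup × 16 tbsp/cup ≈ 378 tbsp

couscous: 145 g; plain yogurt: 81 oz; coconut milk: 241 g; quinoa: 1842 g; breadcrumbs: 378 tbsp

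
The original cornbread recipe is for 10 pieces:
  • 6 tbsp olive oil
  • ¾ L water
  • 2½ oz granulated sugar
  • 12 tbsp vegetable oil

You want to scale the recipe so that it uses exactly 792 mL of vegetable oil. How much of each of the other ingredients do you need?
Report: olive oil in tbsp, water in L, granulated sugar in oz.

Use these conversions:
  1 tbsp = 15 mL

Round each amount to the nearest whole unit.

olive oil: 26 tbsp; water: 3 L; granulated sugar: 11 oz

The original recipe has 180 mL of vegetable oil, so the scaling factor is 792 ÷ 180 = 22/5 = 4.4.
olive oil: 6 tbsp × 22/5 ≈ 26 tbsp
water: 0.75 L × 22/5 ≈ 3 L
granulated sugar: 2.5 oz × 22/5 = 11 oz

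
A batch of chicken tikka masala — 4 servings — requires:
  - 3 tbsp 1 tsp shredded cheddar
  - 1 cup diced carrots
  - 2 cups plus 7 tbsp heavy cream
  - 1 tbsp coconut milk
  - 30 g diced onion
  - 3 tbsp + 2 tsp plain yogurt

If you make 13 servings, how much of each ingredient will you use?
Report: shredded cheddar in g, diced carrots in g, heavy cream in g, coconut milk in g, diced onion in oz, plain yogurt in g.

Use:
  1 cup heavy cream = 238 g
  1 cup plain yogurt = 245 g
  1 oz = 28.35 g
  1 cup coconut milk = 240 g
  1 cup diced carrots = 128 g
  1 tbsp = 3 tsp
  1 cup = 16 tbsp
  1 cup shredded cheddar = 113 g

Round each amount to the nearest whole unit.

shredded cheddar: 77 g; diced carrots: 416 g; heavy cream: 1885 g; coconut milk: 49 g; diced onion: 3 oz; plain yogurt: 182 g

Scaling factor: 13/4 = 3.25.
shredded cheddar: (3 tbsp + 1 tsp = 10/3 tbsp) × 13/4 ÷ 16 tbsp/cup × 113 g/cup ≈ 77 g
diced carrots: 1 cup × 13/4 × 128 g/cup = 416 g
heavy cream: (2 cup + 7 tbsp = 2.4375 cup) × 13/4 × 238 g/cup ≈ 1885 g
coconut milk: 1 tbsp × 13/4 ÷ 16 tbsp/cup × 240 g/cup ≈ 49 g
diced onion: 30 g × 13/4 ÷ 28.35 g/oz ≈ 3 oz
plain yogurt: (3 tbsp + 2 tsp = 11/3 tbsp) × 13/4 ÷ 16 tbsp/cup × 245 g/cup ≈ 182 g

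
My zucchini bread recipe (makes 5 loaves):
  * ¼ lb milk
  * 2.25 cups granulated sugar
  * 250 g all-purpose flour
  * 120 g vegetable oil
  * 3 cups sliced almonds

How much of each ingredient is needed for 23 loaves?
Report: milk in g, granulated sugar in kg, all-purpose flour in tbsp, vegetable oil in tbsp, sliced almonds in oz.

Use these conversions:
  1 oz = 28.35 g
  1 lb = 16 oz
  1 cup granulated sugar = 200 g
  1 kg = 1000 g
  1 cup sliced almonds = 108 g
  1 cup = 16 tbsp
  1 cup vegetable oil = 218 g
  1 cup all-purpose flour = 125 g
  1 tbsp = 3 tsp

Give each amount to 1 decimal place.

Scaling factor: 23/5 = 4.6.
milk: 0.25 lb × 23/5 × 16 oz/lb × 28.35 g/oz ≈ 521.6 g
granulated sugar: 2.25 cup × 23/5 × 200 g/cup ÷ 1000 g/kg ≈ 2.1 kg
all-purpose flour: 250 g × 23/5 ÷ 125 g/cup × 16 tbsp/cup = 147.2 tbsp
vegetable oil: 120 g × 23/5 ÷ 218 g/cup × 16 tbsp/cup ≈ 40.5 tbsp
sliced almonds: 3 cup × 23/5 × 108 g/cup ÷ 28.35 g/oz ≈ 52.6 oz

milk: 521.6 g; granulated sugar: 2.1 kg; all-purpose flour: 147.2 tbsp; vegetable oil: 40.5 tbsp; sliced almonds: 52.6 oz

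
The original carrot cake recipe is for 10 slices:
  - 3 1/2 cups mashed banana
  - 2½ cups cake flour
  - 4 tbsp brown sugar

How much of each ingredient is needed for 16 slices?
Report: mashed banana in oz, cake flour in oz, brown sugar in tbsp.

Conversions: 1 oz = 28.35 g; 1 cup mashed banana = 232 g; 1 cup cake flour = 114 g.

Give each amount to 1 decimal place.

Scaling factor: 16/10 = 8/5 = 1.6.
mashed banana: 3.5 cup × 8/5 × 232 g/cup ÷ 28.35 g/oz ≈ 45.8 oz
cake flour: 2.5 cup × 8/5 × 114 g/cup ÷ 28.35 g/oz ≈ 16.1 oz
brown sugar: 4 tbsp × 8/5 = 6.4 tbsp

mashed banana: 45.8 oz; cake flour: 16.1 oz; brown sugar: 6.4 tbsp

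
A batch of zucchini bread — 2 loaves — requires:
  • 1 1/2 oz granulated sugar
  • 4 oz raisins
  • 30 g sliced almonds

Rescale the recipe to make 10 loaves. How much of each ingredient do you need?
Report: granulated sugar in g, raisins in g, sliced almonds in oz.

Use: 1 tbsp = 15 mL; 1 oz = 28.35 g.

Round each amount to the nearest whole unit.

granulated sugar: 213 g; raisins: 567 g; sliced almonds: 5 oz

Scaling factor: 10/2 = 5.
granulated sugar: 1.5 oz × 5 × 28.35 g/oz ≈ 213 g
raisins: 4 oz × 5 × 28.35 g/oz = 567 g
sliced almonds: 30 g × 5 ÷ 28.35 g/oz ≈ 5 oz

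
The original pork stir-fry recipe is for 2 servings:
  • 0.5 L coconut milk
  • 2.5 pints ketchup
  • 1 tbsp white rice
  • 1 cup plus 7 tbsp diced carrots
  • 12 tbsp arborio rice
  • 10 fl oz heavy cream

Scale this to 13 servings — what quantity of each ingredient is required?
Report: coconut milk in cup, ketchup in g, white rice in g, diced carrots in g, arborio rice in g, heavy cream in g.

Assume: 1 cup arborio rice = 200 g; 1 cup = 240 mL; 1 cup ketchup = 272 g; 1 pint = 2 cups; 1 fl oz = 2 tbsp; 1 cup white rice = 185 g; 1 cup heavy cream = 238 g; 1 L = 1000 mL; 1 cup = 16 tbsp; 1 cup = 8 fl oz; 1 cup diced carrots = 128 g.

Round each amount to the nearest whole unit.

coconut milk: 14 cup; ketchup: 8840 g; white rice: 75 g; diced carrots: 1196 g; arborio rice: 975 g; heavy cream: 1934 g

Scaling factor: 13/2 = 6.5.
coconut milk: 0.5 L × 13/2 × 1000 mL/L ÷ 240 mL/cup ≈ 14 cup
ketchup: 2.5 pint × 13/2 × 2 cup/pint × 272 g/cup = 8840 g
white rice: 1 tbsp × 13/2 ÷ 16 tbsp/cup × 185 g/cup ≈ 75 g
diced carrots: (1 cup + 7 tbsp = 1.4375 cup) × 13/2 × 128 g/cup = 1196 g
arborio rice: 12 tbsp × 13/2 ÷ 16 tbsp/cup × 200 g/cup = 975 g
heavy cream: 10 fl oz × 13/2 ÷ 8 fl oz/cup × 238 g/cup ≈ 1934 g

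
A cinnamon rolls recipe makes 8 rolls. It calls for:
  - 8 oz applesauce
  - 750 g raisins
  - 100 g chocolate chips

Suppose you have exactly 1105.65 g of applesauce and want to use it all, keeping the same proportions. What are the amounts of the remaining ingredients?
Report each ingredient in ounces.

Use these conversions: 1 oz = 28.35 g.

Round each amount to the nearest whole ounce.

raisins: 129 oz; chocolate chips: 17 oz

The original recipe has 226.8 g of applesauce, so the scaling factor is 1105.65 ÷ 226.8 = 39/8 = 4.875.
raisins: 750 g × 39/8 ÷ 28.35 g/oz ≈ 129 oz
chocolate chips: 100 g × 39/8 ÷ 28.35 g/oz ≈ 17 oz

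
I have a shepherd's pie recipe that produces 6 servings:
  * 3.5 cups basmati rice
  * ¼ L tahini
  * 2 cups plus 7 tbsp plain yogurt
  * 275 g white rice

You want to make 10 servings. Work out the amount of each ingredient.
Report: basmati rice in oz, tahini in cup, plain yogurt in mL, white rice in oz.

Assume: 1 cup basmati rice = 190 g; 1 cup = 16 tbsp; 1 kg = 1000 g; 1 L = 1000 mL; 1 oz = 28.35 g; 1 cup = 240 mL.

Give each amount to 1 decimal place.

Scaling factor: 10/6 = 5/3.
basmati rice: 3.5 cup × 5/3 × 190 g/cup ÷ 28.35 g/oz ≈ 39.1 oz
tahini: 0.25 L × 5/3 × 1000 mL/L ÷ 240 mL/cup ≈ 1.7 cup
plain yogurt: (2 cup + 7 tbsp = 2.4375 cup) × 5/3 × 240 mL/cup = 975.0 mL
white rice: 275 g × 5/3 ÷ 28.35 g/oz ≈ 16.2 oz

basmati rice: 39.1 oz; tahini: 1.7 cup; plain yogurt: 975.0 mL; white rice: 16.2 oz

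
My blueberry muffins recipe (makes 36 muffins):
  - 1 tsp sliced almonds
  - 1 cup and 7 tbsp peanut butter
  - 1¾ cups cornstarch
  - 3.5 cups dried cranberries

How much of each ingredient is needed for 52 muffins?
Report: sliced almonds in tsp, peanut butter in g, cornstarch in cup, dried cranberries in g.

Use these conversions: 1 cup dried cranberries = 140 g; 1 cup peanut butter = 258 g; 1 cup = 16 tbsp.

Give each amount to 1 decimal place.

Scaling factor: 52/36 = 13/9.
sliced almonds: 1 tsp × 13/9 ≈ 1.4 tsp
peanut butter: (1 cup + 7 tbsp = 1.4375 cup) × 13/9 × 258 g/cup ≈ 535.7 g
cornstarch: 1.75 cup × 13/9 ≈ 2.5 cup
dried cranberries: 3.5 cup × 13/9 × 140 g/cup ≈ 707.8 g

sliced almonds: 1.4 tsp; peanut butter: 535.7 g; cornstarch: 2.5 cup; dried cranberries: 707.8 g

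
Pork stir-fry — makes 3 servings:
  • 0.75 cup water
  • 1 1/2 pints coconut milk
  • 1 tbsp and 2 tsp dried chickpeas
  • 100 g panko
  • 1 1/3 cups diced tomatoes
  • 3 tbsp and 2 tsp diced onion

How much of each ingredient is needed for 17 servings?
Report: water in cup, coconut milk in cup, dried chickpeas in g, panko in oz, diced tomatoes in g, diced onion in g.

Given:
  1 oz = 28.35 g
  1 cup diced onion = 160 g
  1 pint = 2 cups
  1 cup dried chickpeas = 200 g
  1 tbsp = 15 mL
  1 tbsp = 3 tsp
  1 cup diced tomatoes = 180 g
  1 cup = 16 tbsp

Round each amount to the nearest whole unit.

water: 4 cup; coconut milk: 17 cup; dried chickpeas: 118 g; panko: 20 oz; diced tomatoes: 1360 g; diced onion: 208 g

Scaling factor: 17/3.
water: 0.75 cup × 17/3 ≈ 4 cup
coconut milk: 1.5 pint × 17/3 × 2 cup/pint = 17 cup
dried chickpeas: (1 tbsp + 2 tsp = 5/3 tbsp) × 17/3 ÷ 16 tbsp/cup × 200 g/cup ≈ 118 g
panko: 100 g × 17/3 ÷ 28.35 g/oz ≈ 20 oz
diced tomatoes: 4/3 cup × 17/3 × 180 g/cup = 1360 g
diced onion: (3 tbsp + 2 tsp = 11/3 tbsp) × 17/3 ÷ 16 tbsp/cup × 160 g/cup ≈ 208 g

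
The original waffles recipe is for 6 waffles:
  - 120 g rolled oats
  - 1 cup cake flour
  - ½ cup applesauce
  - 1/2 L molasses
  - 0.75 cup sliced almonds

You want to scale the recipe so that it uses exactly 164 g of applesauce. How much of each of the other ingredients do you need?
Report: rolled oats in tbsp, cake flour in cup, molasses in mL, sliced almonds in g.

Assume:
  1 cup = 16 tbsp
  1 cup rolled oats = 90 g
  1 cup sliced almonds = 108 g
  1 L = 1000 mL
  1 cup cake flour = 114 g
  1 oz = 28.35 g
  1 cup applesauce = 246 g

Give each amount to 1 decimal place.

rolled oats: 28.4 tbsp; cake flour: 1.3 cup; molasses: 666.7 mL; sliced almonds: 108.0 g

The original recipe has 123 g of applesauce, so the scaling factor is 164 ÷ 123 = 4/3.
rolled oats: 120 g × 4/3 ÷ 90 g/cup × 16 tbsp/cup ≈ 28.4 tbsp
cake flour: 1 cup × 4/3 ≈ 1.3 cup
molasses: 0.5 L × 4/3 × 1000 mL/L ≈ 666.7 mL
sliced almonds: 0.75 cup × 4/3 × 108 g/cup = 108.0 g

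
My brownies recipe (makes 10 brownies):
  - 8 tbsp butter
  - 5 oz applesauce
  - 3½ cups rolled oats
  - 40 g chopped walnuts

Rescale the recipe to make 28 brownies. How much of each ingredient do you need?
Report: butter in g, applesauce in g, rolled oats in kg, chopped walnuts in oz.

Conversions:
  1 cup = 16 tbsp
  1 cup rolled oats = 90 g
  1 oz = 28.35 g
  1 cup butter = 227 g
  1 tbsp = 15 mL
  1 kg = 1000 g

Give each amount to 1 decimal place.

butter: 317.8 g; applesauce: 396.9 g; rolled oats: 0.9 kg; chopped walnuts: 4.0 oz

Scaling factor: 28/10 = 14/5 = 2.8.
butter: 8 tbsp × 14/5 ÷ 16 tbsp/cup × 227 g/cup = 317.8 g
applesauce: 5 oz × 14/5 × 28.35 g/oz = 396.9 g
rolled oats: 3.5 cup × 14/5 × 90 g/cup ÷ 1000 g/kg ≈ 0.9 kg
chopped walnuts: 40 g × 14/5 ÷ 28.35 g/oz ≈ 4.0 oz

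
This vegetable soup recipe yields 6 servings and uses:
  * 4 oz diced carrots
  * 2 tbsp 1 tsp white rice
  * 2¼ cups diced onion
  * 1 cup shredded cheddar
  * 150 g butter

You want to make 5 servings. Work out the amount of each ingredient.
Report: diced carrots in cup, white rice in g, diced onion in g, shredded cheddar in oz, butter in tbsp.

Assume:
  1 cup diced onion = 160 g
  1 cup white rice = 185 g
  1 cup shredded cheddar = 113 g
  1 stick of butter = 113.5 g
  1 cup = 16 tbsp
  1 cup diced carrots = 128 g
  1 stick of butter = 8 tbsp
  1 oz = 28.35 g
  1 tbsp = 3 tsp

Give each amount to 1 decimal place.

Scaling factor: 5/6.
diced carrots: 4 oz × 5/6 × 28.35 g/oz ÷ 128 g/cup ≈ 0.7 cup
white rice: (2 tbsp + 1 tsp = 7/3 tbsp) × 5/6 ÷ 16 tbsp/cup × 185 g/cup ≈ 22.5 g
diced onion: 2.25 cup × 5/6 × 160 g/cup = 300.0 g
shredded cheddar: 1 cup × 5/6 × 113 g/cup ÷ 28.35 g/oz ≈ 3.3 oz
butter: 150 g × 5/6 ÷ 113.5 g/stick × 8 tbsp/stick ≈ 8.8 tbsp

diced carrots: 0.7 cup; white rice: 22.5 g; diced onion: 300.0 g; shredded cheddar: 3.3 oz; butter: 8.8 tbsp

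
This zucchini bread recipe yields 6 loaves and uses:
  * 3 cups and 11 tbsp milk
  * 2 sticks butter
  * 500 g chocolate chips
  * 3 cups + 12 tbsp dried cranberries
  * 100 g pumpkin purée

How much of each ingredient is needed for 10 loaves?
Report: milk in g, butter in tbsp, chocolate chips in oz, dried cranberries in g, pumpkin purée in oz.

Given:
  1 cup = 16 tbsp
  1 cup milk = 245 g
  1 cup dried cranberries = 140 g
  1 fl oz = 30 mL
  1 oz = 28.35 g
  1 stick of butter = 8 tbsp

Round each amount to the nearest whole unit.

milk: 1506 g; butter: 27 tbsp; chocolate chips: 29 oz; dried cranberries: 875 g; pumpkin purée: 6 oz

Scaling factor: 10/6 = 5/3.
milk: (3 cup + 11 tbsp = 3.6875 cup) × 5/3 × 245 g/cup ≈ 1506 g
butter: 2 stick × 5/3 × 8 tbsp/stick ≈ 27 tbsp
chocolate chips: 500 g × 5/3 ÷ 28.35 g/oz ≈ 29 oz
dried cranberries: (3 cup + 12 tbsp = 3.75 cup) × 5/3 × 140 g/cup = 875 g
pumpkin purée: 100 g × 5/3 ÷ 28.35 g/oz ≈ 6 oz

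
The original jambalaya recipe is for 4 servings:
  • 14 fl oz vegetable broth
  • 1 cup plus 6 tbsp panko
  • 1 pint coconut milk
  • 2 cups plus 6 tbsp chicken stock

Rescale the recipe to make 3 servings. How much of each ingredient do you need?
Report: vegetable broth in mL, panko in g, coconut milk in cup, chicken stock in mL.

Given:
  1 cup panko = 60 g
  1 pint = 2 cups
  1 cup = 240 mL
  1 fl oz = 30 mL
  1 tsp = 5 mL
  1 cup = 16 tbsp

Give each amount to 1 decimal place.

vegetable broth: 315.0 mL; panko: 61.9 g; coconut milk: 1.5 cup; chicken stock: 427.5 mL

Scaling factor: 3/4 = 0.75.
vegetable broth: 14 fl oz × 3/4 × 30 mL/fl oz = 315.0 mL
panko: (1 cup + 6 tbsp = 1.375 cup) × 3/4 × 60 g/cup ≈ 61.9 g
coconut milk: 1 pint × 3/4 × 2 cup/pint = 1.5 cup
chicken stock: (2 cup + 6 tbsp = 2.375 cup) × 3/4 × 240 mL/cup = 427.5 mL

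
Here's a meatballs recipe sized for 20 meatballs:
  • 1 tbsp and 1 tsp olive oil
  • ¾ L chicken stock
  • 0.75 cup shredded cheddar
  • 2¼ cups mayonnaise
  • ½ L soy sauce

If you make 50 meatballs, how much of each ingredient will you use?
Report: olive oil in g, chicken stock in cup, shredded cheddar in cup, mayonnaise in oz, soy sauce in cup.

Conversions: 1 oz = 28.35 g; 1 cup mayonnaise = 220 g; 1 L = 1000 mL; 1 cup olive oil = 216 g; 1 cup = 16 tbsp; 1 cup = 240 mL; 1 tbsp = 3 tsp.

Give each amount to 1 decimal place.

Scaling factor: 50/20 = 5/2 = 2.5.
olive oil: (1 tbsp + 1 tsp = 4/3 tbsp) × 5/2 ÷ 16 tbsp/cup × 216 g/cup = 45.0 g
chicken stock: 0.75 L × 5/2 × 1000 mL/L ÷ 240 mL/cup ≈ 7.8 cup
shredded cheddar: 0.75 cup × 5/2 ≈ 1.9 cup
mayonnaise: 2.25 cup × 5/2 × 220 g/cup ÷ 28.35 g/oz ≈ 43.7 oz
soy sauce: 0.5 L × 5/2 × 1000 mL/L ÷ 240 mL/cup ≈ 5.2 cup

olive oil: 45.0 g; chicken stock: 7.8 cup; shredded cheddar: 1.9 cup; mayonnaise: 43.7 oz; soy sauce: 5.2 cup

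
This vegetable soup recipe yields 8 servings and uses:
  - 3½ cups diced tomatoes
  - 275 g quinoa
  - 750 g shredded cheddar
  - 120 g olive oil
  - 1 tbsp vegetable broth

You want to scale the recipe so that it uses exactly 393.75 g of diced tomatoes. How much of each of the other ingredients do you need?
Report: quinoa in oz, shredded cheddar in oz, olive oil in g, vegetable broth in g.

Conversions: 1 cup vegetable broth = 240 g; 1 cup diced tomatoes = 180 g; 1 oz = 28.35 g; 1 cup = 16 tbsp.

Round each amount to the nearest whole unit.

The original recipe has 630 g of diced tomatoes, so the scaling factor is 393.75 ÷ 630 = 5/8 = 0.625.
quinoa: 275 g × 5/8 ÷ 28.35 g/oz ≈ 6 oz
shredded cheddar: 750 g × 5/8 ÷ 28.35 g/oz ≈ 17 oz
olive oil: 120 g × 5/8 = 75 g
vegetable broth: 1 tbsp × 5/8 ÷ 16 tbsp/cup × 240 g/cup ≈ 9 g

quinoa: 6 oz; shredded cheddar: 17 oz; olive oil: 75 g; vegetable broth: 9 g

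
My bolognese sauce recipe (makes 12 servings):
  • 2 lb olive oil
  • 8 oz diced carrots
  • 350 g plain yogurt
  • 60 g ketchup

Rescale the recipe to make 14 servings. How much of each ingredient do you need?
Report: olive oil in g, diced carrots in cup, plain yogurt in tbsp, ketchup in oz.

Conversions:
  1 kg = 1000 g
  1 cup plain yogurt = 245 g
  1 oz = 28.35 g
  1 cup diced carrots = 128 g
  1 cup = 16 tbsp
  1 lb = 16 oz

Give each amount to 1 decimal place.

Scaling factor: 14/12 = 7/6.
olive oil: 2 lb × 7/6 × 16 oz/lb × 28.35 g/oz = 1058.4 g
diced carrots: 8 oz × 7/6 × 28.35 g/oz ÷ 128 g/cup ≈ 2.1 cup
plain yogurt: 350 g × 7/6 ÷ 245 g/cup × 16 tbsp/cup ≈ 26.7 tbsp
ketchup: 60 g × 7/6 ÷ 28.35 g/oz ≈ 2.5 oz

olive oil: 1058.4 g; diced carrots: 2.1 cup; plain yogurt: 26.7 tbsp; ketchup: 2.5 oz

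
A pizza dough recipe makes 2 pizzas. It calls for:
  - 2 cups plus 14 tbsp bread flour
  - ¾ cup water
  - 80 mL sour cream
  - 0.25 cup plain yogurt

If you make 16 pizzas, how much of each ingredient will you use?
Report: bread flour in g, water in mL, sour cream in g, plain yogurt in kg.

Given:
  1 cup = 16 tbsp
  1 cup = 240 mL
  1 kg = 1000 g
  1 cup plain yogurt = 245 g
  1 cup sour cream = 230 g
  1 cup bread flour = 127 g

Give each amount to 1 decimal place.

bread flour: 2921.0 g; water: 1440.0 mL; sour cream: 613.3 g; plain yogurt: 0.5 kg

Scaling factor: 16/2 = 8.
bread flour: (2 cup + 14 tbsp = 2.875 cup) × 8 × 127 g/cup = 2921.0 g
water: 0.75 cup × 8 × 240 mL/cup = 1440.0 mL
sour cream: 80 mL × 8 ÷ 240 mL/cup × 230 g/cup ≈ 613.3 g
plain yogurt: 0.25 cup × 8 × 245 g/cup ÷ 1000 g/kg ≈ 0.5 kg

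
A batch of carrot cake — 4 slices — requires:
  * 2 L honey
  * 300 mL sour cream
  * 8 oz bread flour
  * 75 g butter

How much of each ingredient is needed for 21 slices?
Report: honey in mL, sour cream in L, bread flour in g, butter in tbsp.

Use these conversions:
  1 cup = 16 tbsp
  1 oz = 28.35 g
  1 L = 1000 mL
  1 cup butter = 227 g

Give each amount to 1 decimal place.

honey: 10500.0 mL; sour cream: 1.6 L; bread flour: 1190.7 g; butter: 27.8 tbsp

Scaling factor: 21/4 = 5.25.
honey: 2 L × 21/4 × 1000 mL/L = 10500.0 mL
sour cream: 300 mL × 21/4 ÷ 1000 mL/L ≈ 1.6 L
bread flour: 8 oz × 21/4 × 28.35 g/oz = 1190.7 g
butter: 75 g × 21/4 ÷ 227 g/cup × 16 tbsp/cup ≈ 27.8 tbsp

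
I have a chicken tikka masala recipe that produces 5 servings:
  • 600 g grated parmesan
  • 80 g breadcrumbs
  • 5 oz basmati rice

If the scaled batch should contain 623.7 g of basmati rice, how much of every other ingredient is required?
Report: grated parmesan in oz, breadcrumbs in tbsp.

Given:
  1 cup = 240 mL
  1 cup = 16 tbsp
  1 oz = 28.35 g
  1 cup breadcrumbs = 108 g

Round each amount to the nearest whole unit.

The original recipe has 141.75 g of basmati rice, so the scaling factor is 623.7 ÷ 141.75 = 22/5 = 4.4.
grated parmesan: 600 g × 22/5 ÷ 28.35 g/oz ≈ 93 oz
breadcrumbs: 80 g × 22/5 ÷ 108 g/cup × 16 tbsp/cup ≈ 52 tbsp

grated parmesan: 93 oz; breadcrumbs: 52 tbsp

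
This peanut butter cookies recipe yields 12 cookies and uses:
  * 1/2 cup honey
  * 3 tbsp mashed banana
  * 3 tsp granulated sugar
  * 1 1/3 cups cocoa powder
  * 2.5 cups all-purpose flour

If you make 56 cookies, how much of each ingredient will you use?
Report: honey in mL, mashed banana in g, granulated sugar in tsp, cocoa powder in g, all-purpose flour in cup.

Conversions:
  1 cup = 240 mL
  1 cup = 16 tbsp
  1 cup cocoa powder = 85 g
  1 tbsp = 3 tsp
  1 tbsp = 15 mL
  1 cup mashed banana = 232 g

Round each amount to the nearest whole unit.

Scaling factor: 56/12 = 14/3.
honey: 0.5 cup × 14/3 × 240 mL/cup = 560 mL
mashed banana: 3 tbsp × 14/3 ÷ 16 tbsp/cup × 232 g/cup = 203 g
granulated sugar: 3 tsp × 14/3 = 14 tsp
cocoa powder: 4/3 cup × 14/3 × 85 g/cup ≈ 529 g
all-purpose flour: 2.5 cup × 14/3 ≈ 12 cup

honey: 560 mL; mashed banana: 203 g; granulated sugar: 14 tsp; cocoa powder: 529 g; all-purpose flour: 12 cup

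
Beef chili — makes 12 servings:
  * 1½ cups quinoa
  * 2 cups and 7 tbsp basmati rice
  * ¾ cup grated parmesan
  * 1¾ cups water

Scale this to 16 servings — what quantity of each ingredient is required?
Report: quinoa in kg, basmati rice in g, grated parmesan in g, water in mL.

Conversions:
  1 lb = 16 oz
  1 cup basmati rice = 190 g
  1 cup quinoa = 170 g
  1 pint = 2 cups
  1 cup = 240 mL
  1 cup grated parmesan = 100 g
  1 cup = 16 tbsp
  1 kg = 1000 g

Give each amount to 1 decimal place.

Scaling factor: 16/12 = 4/3.
quinoa: 1.5 cup × 4/3 × 170 g/cup ÷ 1000 g/kg ≈ 0.3 kg
basmati rice: (2 cup + 7 tbsp = 2.4375 cup) × 4/3 × 190 g/cup = 617.5 g
grated parmesan: 0.75 cup × 4/3 × 100 g/cup = 100.0 g
water: 1.75 cup × 4/3 × 240 mL/cup = 560.0 mL

quinoa: 0.3 kg; basmati rice: 617.5 g; grated parmesan: 100.0 g; water: 560.0 mL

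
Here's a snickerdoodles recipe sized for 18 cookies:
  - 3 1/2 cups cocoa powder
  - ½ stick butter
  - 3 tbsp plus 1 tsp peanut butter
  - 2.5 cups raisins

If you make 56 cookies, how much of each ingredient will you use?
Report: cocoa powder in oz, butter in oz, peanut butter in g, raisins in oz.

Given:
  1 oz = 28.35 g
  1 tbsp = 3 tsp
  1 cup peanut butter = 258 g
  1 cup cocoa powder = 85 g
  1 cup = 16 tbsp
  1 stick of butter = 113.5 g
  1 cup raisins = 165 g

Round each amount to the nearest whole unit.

Scaling factor: 56/18 = 28/9.
cocoa powder: 3.5 cup × 28/9 × 85 g/cup ÷ 28.35 g/oz ≈ 33 oz
butter: 0.5 stick × 28/9 × 113.5 g/stick ÷ 28.35 g/oz ≈ 6 oz
peanut butter: (3 tbsp + 1 tsp = 10/3 tbsp) × 28/9 ÷ 16 tbsp/cup × 258 g/cup ≈ 167 g
raisins: 2.5 cup × 28/9 × 165 g/cup ÷ 28.35 g/oz ≈ 45 oz

cocoa powder: 33 oz; butter: 6 oz; peanut butter: 167 g; raisins: 45 oz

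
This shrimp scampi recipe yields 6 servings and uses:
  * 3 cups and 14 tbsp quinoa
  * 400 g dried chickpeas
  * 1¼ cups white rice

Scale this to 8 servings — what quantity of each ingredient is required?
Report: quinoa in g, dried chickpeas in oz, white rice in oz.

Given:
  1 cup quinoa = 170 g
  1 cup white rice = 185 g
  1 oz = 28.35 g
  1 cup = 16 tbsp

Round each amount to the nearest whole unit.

quinoa: 878 g; dried chickpeas: 19 oz; white rice: 11 oz

Scaling factor: 8/6 = 4/3.
quinoa: (3 cup + 14 tbsp = 3.875 cup) × 4/3 × 170 g/cup ≈ 878 g
dried chickpeas: 400 g × 4/3 ÷ 28.35 g/oz ≈ 19 oz
white rice: 1.25 cup × 4/3 × 185 g/cup ÷ 28.35 g/oz ≈ 11 oz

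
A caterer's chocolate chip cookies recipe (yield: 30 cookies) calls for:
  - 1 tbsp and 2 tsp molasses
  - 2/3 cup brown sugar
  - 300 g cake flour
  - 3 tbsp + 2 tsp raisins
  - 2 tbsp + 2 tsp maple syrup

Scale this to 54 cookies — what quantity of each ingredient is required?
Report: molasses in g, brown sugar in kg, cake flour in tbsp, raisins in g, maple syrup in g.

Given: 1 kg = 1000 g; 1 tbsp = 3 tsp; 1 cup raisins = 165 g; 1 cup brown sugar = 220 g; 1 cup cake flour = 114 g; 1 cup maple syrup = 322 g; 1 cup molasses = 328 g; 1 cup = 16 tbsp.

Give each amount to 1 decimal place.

molasses: 61.5 g; brown sugar: 0.3 kg; cake flour: 75.8 tbsp; raisins: 68.1 g; maple syrup: 96.6 g

Scaling factor: 54/30 = 9/5 = 1.8.
molasses: (1 tbsp + 2 tsp = 5/3 tbsp) × 9/5 ÷ 16 tbsp/cup × 328 g/cup = 61.5 g
brown sugar: 2/3 cup × 9/5 × 220 g/cup ÷ 1000 g/kg ≈ 0.3 kg
cake flour: 300 g × 9/5 ÷ 114 g/cup × 16 tbsp/cup ≈ 75.8 tbsp
raisins: (3 tbsp + 2 tsp = 11/3 tbsp) × 9/5 ÷ 16 tbsp/cup × 165 g/cup ≈ 68.1 g
maple syrup: (2 tbsp + 2 tsp = 8/3 tbsp) × 9/5 ÷ 16 tbsp/cup × 322 g/cup = 96.6 g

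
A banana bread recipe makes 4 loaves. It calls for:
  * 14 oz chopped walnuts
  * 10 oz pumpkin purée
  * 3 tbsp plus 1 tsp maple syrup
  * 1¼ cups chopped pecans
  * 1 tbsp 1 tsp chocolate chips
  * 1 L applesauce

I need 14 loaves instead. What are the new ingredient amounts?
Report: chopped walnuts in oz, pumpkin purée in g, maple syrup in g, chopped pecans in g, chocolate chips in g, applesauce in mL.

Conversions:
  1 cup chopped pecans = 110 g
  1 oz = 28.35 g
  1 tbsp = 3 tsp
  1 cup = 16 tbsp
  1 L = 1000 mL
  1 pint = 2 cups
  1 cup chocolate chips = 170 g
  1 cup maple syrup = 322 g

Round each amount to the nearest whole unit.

Scaling factor: 14/4 = 7/2 = 3.5.
chopped walnuts: 14 oz × 7/2 = 49 oz
pumpkin purée: 10 oz × 7/2 × 28.35 g/oz ≈ 992 g
maple syrup: (3 tbsp + 1 tsp = 10/3 tbsp) × 7/2 ÷ 16 tbsp/cup × 322 g/cup ≈ 235 g
chopped pecans: 1.25 cup × 7/2 × 110 g/cup ≈ 481 g
chocolate chips: (1 tbsp + 1 tsp = 4/3 tbsp) × 7/2 ÷ 16 tbsp/cup × 170 g/cup ≈ 50 g
applesauce: 1 L × 7/2 × 1000 mL/L = 3500 mL

chopped walnuts: 49 oz; pumpkin purée: 992 g; maple syrup: 235 g; chopped pecans: 481 g; chocolate chips: 50 g; applesauce: 3500 mL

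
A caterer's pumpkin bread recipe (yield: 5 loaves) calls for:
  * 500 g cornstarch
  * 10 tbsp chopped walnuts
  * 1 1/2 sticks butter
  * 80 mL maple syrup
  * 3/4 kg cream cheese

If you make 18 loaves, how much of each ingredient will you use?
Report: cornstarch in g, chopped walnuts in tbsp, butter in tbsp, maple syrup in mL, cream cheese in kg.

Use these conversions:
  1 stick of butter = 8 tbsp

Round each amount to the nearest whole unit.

Scaling factor: 18/5 = 3.6.
cornstarch: 500 g × 18/5 = 1800 g
chopped walnuts: 10 tbsp × 18/5 = 36 tbsp
butter: 1.5 stick × 18/5 × 8 tbsp/stick ≈ 43 tbsp
maple syrup: 80 mL × 18/5 = 288 mL
cream cheese: 0.75 kg × 18/5 ≈ 3 kg

cornstarch: 1800 g; chopped walnuts: 36 tbsp; butter: 43 tbsp; maple syrup: 288 mL; cream cheese: 3 kg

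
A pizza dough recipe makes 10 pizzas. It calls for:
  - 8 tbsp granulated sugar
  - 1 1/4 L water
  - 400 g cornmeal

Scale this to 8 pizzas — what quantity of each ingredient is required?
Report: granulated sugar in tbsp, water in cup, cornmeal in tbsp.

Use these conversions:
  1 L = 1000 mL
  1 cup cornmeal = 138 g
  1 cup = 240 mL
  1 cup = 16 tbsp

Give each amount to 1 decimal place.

Scaling factor: 8/10 = 4/5 = 0.8.
granulated sugar: 8 tbsp × 4/5 = 6.4 tbsp
water: 1.25 L × 4/5 × 1000 mL/L ÷ 240 mL/cup ≈ 4.2 cup
cornmeal: 400 g × 4/5 ÷ 138 g/cup × 16 tbsp/cup ≈ 37.1 tbsp

granulated sugar: 6.4 tbsp; water: 4.2 cup; cornmeal: 37.1 tbsp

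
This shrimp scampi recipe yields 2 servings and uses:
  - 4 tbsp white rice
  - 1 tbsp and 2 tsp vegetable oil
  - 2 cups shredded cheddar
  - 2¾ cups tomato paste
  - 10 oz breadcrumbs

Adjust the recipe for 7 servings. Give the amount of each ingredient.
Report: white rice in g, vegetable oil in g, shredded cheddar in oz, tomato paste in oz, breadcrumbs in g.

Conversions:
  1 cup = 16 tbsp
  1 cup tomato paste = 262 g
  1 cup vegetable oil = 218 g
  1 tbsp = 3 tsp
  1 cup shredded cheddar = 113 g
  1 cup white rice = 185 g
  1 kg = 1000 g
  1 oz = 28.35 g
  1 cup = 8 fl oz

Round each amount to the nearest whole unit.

white rice: 162 g; vegetable oil: 79 g; shredded cheddar: 28 oz; tomato paste: 89 oz; breadcrumbs: 992 g

Scaling factor: 7/2 = 3.5.
white rice: 4 tbsp × 7/2 ÷ 16 tbsp/cup × 185 g/cup ≈ 162 g
vegetable oil: (1 tbsp + 2 tsp = 5/3 tbsp) × 7/2 ÷ 16 tbsp/cup × 218 g/cup ≈ 79 g
shredded cheddar: 2 cup × 7/2 × 113 g/cup ÷ 28.35 g/oz ≈ 28 oz
tomato paste: 2.75 cup × 7/2 × 262 g/cup ÷ 28.35 g/oz ≈ 89 oz
breadcrumbs: 10 oz × 7/2 × 28.35 g/oz ≈ 992 g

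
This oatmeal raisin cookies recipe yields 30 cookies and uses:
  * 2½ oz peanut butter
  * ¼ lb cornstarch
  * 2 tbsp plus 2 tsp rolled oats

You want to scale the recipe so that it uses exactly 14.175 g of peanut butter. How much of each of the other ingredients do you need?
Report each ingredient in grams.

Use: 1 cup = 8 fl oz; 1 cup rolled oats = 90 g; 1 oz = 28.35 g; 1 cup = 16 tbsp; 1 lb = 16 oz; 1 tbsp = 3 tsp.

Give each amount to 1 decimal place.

cornstarch: 22.7 g; rolled oats: 3.0 g

The original recipe has 70.875 g of peanut butter, so the scaling factor is 14.175 ÷ 70.875 = 1/5 = 0.2.
cornstarch: 0.25 lb × 1/5 × 16 oz/lb × 28.35 g/oz ≈ 22.7 g
rolled oats: (2 tbsp + 2 tsp = 8/3 tbsp) × 1/5 ÷ 16 tbsp/cup × 90 g/cup = 3.0 g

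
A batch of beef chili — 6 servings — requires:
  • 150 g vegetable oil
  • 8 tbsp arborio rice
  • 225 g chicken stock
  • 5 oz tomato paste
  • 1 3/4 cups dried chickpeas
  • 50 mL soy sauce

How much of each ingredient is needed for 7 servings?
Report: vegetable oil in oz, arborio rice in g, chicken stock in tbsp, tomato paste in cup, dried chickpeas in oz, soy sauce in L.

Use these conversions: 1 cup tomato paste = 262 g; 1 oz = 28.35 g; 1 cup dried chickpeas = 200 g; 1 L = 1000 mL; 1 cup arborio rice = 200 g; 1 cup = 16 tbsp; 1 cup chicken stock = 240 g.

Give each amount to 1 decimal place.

vegetable oil: 6.2 oz; arborio rice: 116.7 g; chicken stock: 17.5 tbsp; tomato paste: 0.6 cup; dried chickpeas: 14.4 oz; soy sauce: 0.1 L

Scaling factor: 7/6.
vegetable oil: 150 g × 7/6 ÷ 28.35 g/oz ≈ 6.2 oz
arborio rice: 8 tbsp × 7/6 ÷ 16 tbsp/cup × 200 g/cup ≈ 116.7 g
chicken stock: 225 g × 7/6 ÷ 240 g/cup × 16 tbsp/cup = 17.5 tbsp
tomato paste: 5 oz × 7/6 × 28.35 g/oz ÷ 262 g/cup ≈ 0.6 cup
dried chickpeas: 1.75 cup × 7/6 × 200 g/cup ÷ 28.35 g/oz ≈ 14.4 oz
soy sauce: 50 mL × 7/6 ÷ 1000 mL/L ≈ 0.1 L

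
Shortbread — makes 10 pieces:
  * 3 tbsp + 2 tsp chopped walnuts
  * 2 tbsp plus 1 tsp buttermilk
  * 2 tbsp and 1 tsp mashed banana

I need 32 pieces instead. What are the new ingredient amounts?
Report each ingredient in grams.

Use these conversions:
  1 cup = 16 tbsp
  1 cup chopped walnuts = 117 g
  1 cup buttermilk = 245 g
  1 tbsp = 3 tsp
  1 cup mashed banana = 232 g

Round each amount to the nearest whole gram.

Scaling factor: 32/10 = 16/5 = 3.2.
chopped walnuts: (3 tbsp + 2 tsp = 11/3 tbsp) × 16/5 ÷ 16 tbsp/cup × 117 g/cup ≈ 86 g
buttermilk: (2 tbsp + 1 tsp = 7/3 tbsp) × 16/5 ÷ 16 tbsp/cup × 245 g/cup ≈ 114 g
mashed banana: (2 tbsp + 1 tsp = 7/3 tbsp) × 16/5 ÷ 16 tbsp/cup × 232 g/cup ≈ 108 g

chopped walnuts: 86 g; buttermilk: 114 g; mashed banana: 108 g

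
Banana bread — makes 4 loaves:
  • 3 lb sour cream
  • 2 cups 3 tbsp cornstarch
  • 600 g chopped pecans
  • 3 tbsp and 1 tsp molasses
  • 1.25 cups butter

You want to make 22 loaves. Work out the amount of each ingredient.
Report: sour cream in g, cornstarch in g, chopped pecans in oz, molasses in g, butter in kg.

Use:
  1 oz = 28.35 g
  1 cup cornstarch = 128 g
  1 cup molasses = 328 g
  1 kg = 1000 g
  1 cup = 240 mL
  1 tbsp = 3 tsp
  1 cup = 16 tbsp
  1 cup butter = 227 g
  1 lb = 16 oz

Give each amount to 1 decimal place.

sour cream: 7484.4 g; cornstarch: 1540.0 g; chopped pecans: 116.4 oz; molasses: 375.8 g; butter: 1.6 kg

Scaling factor: 22/4 = 11/2 = 5.5.
sour cream: 3 lb × 11/2 × 16 oz/lb × 28.35 g/oz = 7484.4 g
cornstarch: (2 cup + 3 tbsp = 2.1875 cup) × 11/2 × 128 g/cup = 1540.0 g
chopped pecans: 600 g × 11/2 ÷ 28.35 g/oz ≈ 116.4 oz
molasses: (3 tbsp + 1 tsp = 10/3 tbsp) × 11/2 ÷ 16 tbsp/cup × 328 g/cup ≈ 375.8 g
butter: 1.25 cup × 11/2 × 227 g/cup ÷ 1000 g/kg ≈ 1.6 kg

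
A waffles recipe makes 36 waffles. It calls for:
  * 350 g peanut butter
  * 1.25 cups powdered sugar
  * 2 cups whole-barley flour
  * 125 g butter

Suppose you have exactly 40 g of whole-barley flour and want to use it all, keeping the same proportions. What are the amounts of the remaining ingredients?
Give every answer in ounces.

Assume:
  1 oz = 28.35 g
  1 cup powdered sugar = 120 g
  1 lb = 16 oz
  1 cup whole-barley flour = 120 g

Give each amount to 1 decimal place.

The original recipe has 240 g of whole-barley flour, so the scaling factor is 40 ÷ 240 = 1/6.
peanut butter: 350 g × 1/6 ÷ 28.35 g/oz ≈ 2.1 oz
powdered sugar: 1.25 cup × 1/6 × 120 g/cup ÷ 28.35 g/oz ≈ 0.9 oz
butter: 125 g × 1/6 ÷ 28.35 g/oz ≈ 0.7 oz

peanut butter: 2.1 oz; powdered sugar: 0.9 oz; butter: 0.7 oz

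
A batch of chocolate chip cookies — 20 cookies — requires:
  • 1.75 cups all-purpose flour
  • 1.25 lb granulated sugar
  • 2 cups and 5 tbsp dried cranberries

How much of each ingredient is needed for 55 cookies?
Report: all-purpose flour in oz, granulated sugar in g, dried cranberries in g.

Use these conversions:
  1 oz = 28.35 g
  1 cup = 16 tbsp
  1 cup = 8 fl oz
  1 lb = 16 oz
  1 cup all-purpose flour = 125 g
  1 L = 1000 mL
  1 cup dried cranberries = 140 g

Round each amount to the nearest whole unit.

all-purpose flour: 21 oz; granulated sugar: 1559 g; dried cranberries: 890 g

Scaling factor: 55/20 = 11/4 = 2.75.
all-purpose flour: 1.75 cup × 11/4 × 125 g/cup ÷ 28.35 g/oz ≈ 21 oz
granulated sugar: 1.25 lb × 11/4 × 16 oz/lb × 28.35 g/oz ≈ 1559 g
dried cranberries: (2 cup + 5 tbsp = 2.3125 cup) × 11/4 × 140 g/cup ≈ 890 g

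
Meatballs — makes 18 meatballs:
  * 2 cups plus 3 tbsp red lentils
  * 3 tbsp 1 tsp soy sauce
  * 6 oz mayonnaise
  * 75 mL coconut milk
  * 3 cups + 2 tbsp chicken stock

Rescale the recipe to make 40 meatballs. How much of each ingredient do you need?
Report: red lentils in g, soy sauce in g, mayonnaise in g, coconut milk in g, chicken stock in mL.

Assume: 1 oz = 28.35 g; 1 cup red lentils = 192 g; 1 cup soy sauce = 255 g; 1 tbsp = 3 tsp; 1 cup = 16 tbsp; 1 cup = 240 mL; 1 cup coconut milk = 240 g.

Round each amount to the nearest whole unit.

Scaling factor: 40/18 = 20/9.
red lentils: (2 cup + 3 tbsp = 2.1875 cup) × 20/9 × 192 g/cup ≈ 933 g
soy sauce: (3 tbsp + 1 tsp = 10/3 tbsp) × 20/9 ÷ 16 tbsp/cup × 255 g/cup ≈ 118 g
mayonnaise: 6 oz × 20/9 × 28.35 g/oz = 378 g
coconut milk: 75 mL × 20/9 ÷ 240 mL/cup × 240 g/cup ≈ 167 g
chicken stock: (3 cup + 2 tbsp = 3.125 cup) × 20/9 × 240 mL/cup ≈ 1667 mL

red lentils: 933 g; soy sauce: 118 g; mayonnaise: 378 g; coconut milk: 167 g; chicken stock: 1667 mL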